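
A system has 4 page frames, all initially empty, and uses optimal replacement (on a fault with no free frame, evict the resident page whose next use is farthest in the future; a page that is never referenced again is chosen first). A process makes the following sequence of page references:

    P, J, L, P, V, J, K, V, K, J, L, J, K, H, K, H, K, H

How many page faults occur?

6

P: fault, frames {P}
J: fault, frames {P,J}
L: fault, frames {P,J,L}
P: hit
V: fault, frames {P,J,L,V}
J: hit
K: fault, evict P, frames {J,L,V,K}
V: hit
K: hit
J: hit
L: hit
J: hit
K: hit
H: fault, evict V, frames {J,L,K,H}
K: hit
H: hit
K: hit
H: hit
Page faults: 6.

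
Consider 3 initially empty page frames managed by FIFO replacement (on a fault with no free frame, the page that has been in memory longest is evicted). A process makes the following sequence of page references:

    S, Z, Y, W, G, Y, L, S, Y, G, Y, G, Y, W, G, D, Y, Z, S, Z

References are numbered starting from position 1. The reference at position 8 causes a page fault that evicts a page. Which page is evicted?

pos 1: S: miss, frames [S]
pos 2: Z: miss, frames [S, Z]
pos 3: Y: miss, frames [S, Z, Y]
pos 4: W: miss, evict S, frames [Z, Y, W]
pos 5: G: miss, evict Z, frames [Y, W, G]
pos 6: Y: hit
pos 7: L: miss, evict Y, frames [W, G, L]
pos 8: S: miss, evict W, frames [G, L, S]
At position 8, page W is evicted.

W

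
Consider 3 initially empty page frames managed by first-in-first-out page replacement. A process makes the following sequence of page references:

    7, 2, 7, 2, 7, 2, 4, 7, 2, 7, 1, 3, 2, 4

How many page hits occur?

7: miss, frames {7}
2: miss, frames {7,2}
7: hit
2: hit
7: hit
2: hit
4: miss, frames {7,2,4}
7: hit
2: hit
7: hit
1: miss, evict 7, frames {2,4,1}
3: miss, evict 2, frames {4,1,3}
2: miss, evict 4, frames {1,3,2}
4: miss, evict 1, frames {3,2,4}
Hits: 7.

7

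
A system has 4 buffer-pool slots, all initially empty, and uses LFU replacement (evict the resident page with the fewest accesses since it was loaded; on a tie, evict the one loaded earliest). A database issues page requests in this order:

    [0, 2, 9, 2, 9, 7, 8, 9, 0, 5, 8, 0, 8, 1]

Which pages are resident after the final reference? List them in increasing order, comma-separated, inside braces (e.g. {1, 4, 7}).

0 -> miss, frames (0)
2 -> miss, frames (0 2)
9 -> miss, frames (0 2 9)
2 -> hit
9 -> hit
7 -> miss, frames (0 2 9 7)
8 -> miss, evict 0, frames (2 9 7 8)
9 -> hit
0 -> miss, evict 7, frames (2 9 8 0)
5 -> miss, evict 8, frames (2 9 0 5)
8 -> miss, evict 0, frames (2 9 5 8)
0 -> miss, evict 5, frames (2 9 8 0)
8 -> hit
1 -> miss, evict 0, frames (2 9 8 1)

{1, 2, 8, 9}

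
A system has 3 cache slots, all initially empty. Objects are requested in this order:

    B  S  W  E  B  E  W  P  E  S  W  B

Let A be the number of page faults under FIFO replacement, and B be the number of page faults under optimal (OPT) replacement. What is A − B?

Under FIFO: F F F F F . . F . F F F → 9 faults.
Under OPT: F F F F . . . F . F . F → 7 faults.
A − B = 9 − 7 = 2.

2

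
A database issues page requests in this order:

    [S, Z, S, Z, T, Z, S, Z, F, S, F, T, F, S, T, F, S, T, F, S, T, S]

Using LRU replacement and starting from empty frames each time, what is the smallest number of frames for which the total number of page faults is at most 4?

f=1: 22 faults
f=2: 15 faults
f=3: 5 faults
f=4: 4 faults
Smallest f with faults ≤ 4 is 4.

4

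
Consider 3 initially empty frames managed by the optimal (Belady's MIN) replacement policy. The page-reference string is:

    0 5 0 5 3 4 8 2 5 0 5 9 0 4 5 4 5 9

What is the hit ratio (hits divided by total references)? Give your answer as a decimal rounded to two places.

0: miss, frames {0}
5: miss, frames {0,5}
0: hit
5: hit
3: miss, frames {0,5,3}
4: miss, evict 3, frames {0,5,4}
8: miss, evict 4, frames {0,5,8}
2: miss, evict 8, frames {0,5,2}
5: hit
0: hit
5: hit
9: miss, evict 2, frames {0,5,9}
0: hit
4: miss, evict 0, frames {5,9,4}
5: hit
4: hit
5: hit
9: hit
Hits: 10 of 18 references → 10/18 = 0.5556.

0.56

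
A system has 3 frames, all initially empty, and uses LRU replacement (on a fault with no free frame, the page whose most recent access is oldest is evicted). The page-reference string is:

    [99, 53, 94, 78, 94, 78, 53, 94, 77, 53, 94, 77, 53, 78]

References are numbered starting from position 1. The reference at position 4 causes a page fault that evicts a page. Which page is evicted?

99

pos 1: 99 → fault, frames (99)
pos 2: 53 → fault, frames (99 53)
pos 3: 94 → fault, frames (99 53 94)
pos 4: 78 → fault, evict 99, frames (53 94 78)
At position 4, page 99 is evicted.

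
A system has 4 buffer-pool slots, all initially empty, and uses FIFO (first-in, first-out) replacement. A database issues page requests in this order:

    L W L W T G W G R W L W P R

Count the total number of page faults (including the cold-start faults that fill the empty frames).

L → miss, frames [L]
W → miss, frames [L, W]
L → hit
W → hit
T → miss, frames [L, W, T]
G → miss, frames [L, W, T, G]
W → hit
G → hit
R → miss, evict L, frames [W, T, G, R]
W → hit
L → miss, evict W, frames [T, G, R, L]
W → miss, evict T, frames [G, R, L, W]
P → miss, evict G, frames [R, L, W, P]
R → hit
Page faults: 8.

8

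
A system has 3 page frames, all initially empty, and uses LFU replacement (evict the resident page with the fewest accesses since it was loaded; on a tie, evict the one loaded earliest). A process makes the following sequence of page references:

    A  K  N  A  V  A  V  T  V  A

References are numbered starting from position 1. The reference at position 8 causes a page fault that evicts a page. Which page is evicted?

pos 1: A → fault, frames {A}
pos 2: K → fault, frames {A,K}
pos 3: N → fault, frames {A,K,N}
pos 4: A → hit
pos 5: V → fault, evict K, frames {A,N,V}
pos 6: A → hit
pos 7: V → hit
pos 8: T → fault, evict N, frames {A,V,T}
At position 8, page N is evicted.

N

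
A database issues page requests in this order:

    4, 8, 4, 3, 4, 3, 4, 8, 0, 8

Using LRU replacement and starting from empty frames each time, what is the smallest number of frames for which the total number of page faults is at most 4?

3

f=1: 10 faults
f=2: 5 faults
f=3: 4 faults
f=4: 4 faults
Smallest f with faults ≤ 4 is 3.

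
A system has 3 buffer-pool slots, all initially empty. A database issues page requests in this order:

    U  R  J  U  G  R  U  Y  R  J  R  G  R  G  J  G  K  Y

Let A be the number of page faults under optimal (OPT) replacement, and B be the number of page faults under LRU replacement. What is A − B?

-2

Under OPT: F F F . F . . F . F . . . . . . F F → 8 faults.
Under LRU: F F F . F F . F . F . F . . . . F F → 10 faults.
A − B = 8 − 10 = -2.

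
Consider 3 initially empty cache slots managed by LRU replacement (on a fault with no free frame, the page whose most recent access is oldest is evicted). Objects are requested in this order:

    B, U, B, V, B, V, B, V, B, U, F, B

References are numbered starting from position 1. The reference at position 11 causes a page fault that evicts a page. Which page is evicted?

V

pos 1: B: fault, frames (B)
pos 2: U: fault, frames (B U)
pos 3: B: hit
pos 4: V: fault, frames (U B V)
pos 5: B: hit
pos 6: V: hit
pos 7: B: hit
pos 8: V: hit
pos 9: B: hit
pos 10: U: hit
pos 11: F: fault, evict V, frames (B U F)
At position 11, page V is evicted.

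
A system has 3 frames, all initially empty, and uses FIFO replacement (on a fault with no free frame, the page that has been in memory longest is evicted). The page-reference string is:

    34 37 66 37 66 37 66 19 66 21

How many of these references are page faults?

5

34: fault, frames [34]
37: fault, frames [34, 37]
66: fault, frames [34, 37, 66]
37: hit
66: hit
37: hit
66: hit
19: fault, evict 34, frames [37, 66, 19]
66: hit
21: fault, evict 37, frames [66, 19, 21]
Page faults: 5.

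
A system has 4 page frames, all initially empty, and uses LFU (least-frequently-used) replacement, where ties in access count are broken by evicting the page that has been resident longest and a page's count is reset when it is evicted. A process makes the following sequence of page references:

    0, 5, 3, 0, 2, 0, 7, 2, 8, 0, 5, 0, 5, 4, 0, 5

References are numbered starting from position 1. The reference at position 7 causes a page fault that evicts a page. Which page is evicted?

pos 1: 0: miss, frames {0}
pos 2: 5: miss, frames {0,5}
pos 3: 3: miss, frames {0,5,3}
pos 4: 0: hit
pos 5: 2: miss, frames {0,5,3,2}
pos 6: 0: hit
pos 7: 7: miss, evict 5, frames {0,3,2,7}
At position 7, page 5 is evicted.

5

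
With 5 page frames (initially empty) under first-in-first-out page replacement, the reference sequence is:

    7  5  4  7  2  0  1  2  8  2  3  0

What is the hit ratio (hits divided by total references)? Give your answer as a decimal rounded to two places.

7 -> miss, frames (7)
5 -> miss, frames (7 5)
4 -> miss, frames (7 5 4)
7 -> hit
2 -> miss, frames (7 5 4 2)
0 -> miss, frames (7 5 4 2 0)
1 -> miss, evict 7, frames (5 4 2 0 1)
2 -> hit
8 -> miss, evict 5, frames (4 2 0 1 8)
2 -> hit
3 -> miss, evict 4, frames (2 0 1 8 3)
0 -> hit
Hits: 4 of 12 references → 4/12 = 0.3333.

0.33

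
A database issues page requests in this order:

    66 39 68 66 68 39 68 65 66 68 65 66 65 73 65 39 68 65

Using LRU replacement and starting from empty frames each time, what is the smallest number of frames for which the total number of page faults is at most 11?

f=1: 18 faults
f=2: 14 faults
f=3: 8 faults
f=4: 7 faults
f=5: 5 faults
Smallest f with faults ≤ 11 is 3.

3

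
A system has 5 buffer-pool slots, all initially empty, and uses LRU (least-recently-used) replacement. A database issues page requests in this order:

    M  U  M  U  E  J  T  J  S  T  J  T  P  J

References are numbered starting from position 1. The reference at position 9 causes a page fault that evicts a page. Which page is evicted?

M

pos 1: M: fault, frames [M]
pos 2: U: fault, frames [M, U]
pos 3: M: hit
pos 4: U: hit
pos 5: E: fault, frames [M, U, E]
pos 6: J: fault, frames [M, U, E, J]
pos 7: T: fault, frames [M, U, E, J, T]
pos 8: J: hit
pos 9: S: fault, evict M, frames [U, E, T, J, S]
At position 9, page M is evicted.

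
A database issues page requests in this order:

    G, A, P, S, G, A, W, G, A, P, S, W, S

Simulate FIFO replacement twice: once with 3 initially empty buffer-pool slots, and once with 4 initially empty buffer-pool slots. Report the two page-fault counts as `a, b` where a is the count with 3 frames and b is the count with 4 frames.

9, 10

3 frames: F F F F F F F . . F F . . → 9 faults.
4 frames: F F F F . . F F F F F F . → 10 faults.
10 > 9: adding a frame increased faults — Belady's anomaly.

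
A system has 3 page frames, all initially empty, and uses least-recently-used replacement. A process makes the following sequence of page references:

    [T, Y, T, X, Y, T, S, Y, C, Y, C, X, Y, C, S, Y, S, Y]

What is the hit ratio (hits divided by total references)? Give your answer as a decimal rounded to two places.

0.61

T → miss, frames (T)
Y → miss, frames (T Y)
T → hit
X → miss, frames (Y T X)
Y → hit
T → hit
S → miss, evict X, frames (Y T S)
Y → hit
C → miss, evict T, frames (S Y C)
Y → hit
C → hit
X → miss, evict S, frames (Y C X)
Y → hit
C → hit
S → miss, evict X, frames (Y C S)
Y → hit
S → hit
Y → hit
Hits: 11 of 18 references → 11/18 = 0.6111.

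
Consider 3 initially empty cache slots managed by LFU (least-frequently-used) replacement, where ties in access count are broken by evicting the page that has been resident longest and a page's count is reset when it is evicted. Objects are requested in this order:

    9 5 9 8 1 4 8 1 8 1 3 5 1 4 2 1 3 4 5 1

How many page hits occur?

9 → miss, frames [9]
5 → miss, frames [9, 5]
9 → hit
8 → miss, frames [9, 5, 8]
1 → miss, evict 5, frames [9, 8, 1]
4 → miss, evict 8, frames [9, 1, 4]
8 → miss, evict 1, frames [9, 4, 8]
1 → miss, evict 4, frames [9, 8, 1]
8 → hit
1 → hit
3 → miss, evict 9, frames [8, 1, 3]
5 → miss, evict 3, frames [8, 1, 5]
1 → hit
4 → miss, evict 5, frames [8, 1, 4]
2 → miss, evict 4, frames [8, 1, 2]
1 → hit
3 → miss, evict 2, frames [8, 1, 3]
4 → miss, evict 3, frames [8, 1, 4]
5 → miss, evict 4, frames [8, 1, 5]
1 → hit
Hits: 6.

6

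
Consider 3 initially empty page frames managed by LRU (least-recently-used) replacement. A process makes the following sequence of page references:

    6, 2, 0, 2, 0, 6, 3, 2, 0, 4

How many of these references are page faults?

6 -> fault, frames {6}
2 -> fault, frames {6,2}
0 -> fault, frames {6,2,0}
2 -> hit
0 -> hit
6 -> hit
3 -> fault, evict 2, frames {0,6,3}
2 -> fault, evict 0, frames {6,3,2}
0 -> fault, evict 6, frames {3,2,0}
4 -> fault, evict 3, frames {2,0,4}
Page faults: 7.

7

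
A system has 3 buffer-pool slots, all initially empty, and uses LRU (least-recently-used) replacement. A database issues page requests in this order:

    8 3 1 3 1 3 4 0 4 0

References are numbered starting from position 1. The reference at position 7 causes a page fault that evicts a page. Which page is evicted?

8

pos 1: 8: miss, frames (8)
pos 2: 3: miss, frames (8 3)
pos 3: 1: miss, frames (8 3 1)
pos 4: 3: hit
pos 5: 1: hit
pos 6: 3: hit
pos 7: 4: miss, evict 8, frames (1 3 4)
At position 7, page 8 is evicted.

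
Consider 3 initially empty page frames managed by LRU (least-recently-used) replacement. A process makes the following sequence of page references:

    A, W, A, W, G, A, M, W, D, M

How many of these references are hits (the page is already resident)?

4

A → miss, frames [A]
W → miss, frames [A, W]
A → hit
W → hit
G → miss, frames [A, W, G]
A → hit
M → miss, evict W, frames [G, A, M]
W → miss, evict G, frames [A, M, W]
D → miss, evict A, frames [M, W, D]
M → hit
Hits: 4.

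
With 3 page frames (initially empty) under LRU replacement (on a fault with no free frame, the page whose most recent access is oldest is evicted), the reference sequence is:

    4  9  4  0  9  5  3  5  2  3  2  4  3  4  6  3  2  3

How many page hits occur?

9

4: fault, frames {4}
9: fault, frames {4,9}
4: hit
0: fault, frames {9,4,0}
9: hit
5: fault, evict 4, frames {0,9,5}
3: fault, evict 0, frames {9,5,3}
5: hit
2: fault, evict 9, frames {3,5,2}
3: hit
2: hit
4: fault, evict 5, frames {3,2,4}
3: hit
4: hit
6: fault, evict 2, frames {3,4,6}
3: hit
2: fault, evict 4, frames {6,3,2}
3: hit
Hits: 9.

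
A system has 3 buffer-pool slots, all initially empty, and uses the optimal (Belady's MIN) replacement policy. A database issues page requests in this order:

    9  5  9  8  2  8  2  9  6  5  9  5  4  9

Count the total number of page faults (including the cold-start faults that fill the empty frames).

7

9: fault, frames {9}
5: fault, frames {9,5}
9: hit
8: fault, frames {9,5,8}
2: fault, evict 5, frames {9,8,2}
8: hit
2: hit
9: hit
6: fault, evict 2, frames {9,8,6}
5: fault, evict 6, frames {9,8,5}
9: hit
5: hit
4: fault, evict 5, frames {9,8,4}
9: hit
Page faults: 7.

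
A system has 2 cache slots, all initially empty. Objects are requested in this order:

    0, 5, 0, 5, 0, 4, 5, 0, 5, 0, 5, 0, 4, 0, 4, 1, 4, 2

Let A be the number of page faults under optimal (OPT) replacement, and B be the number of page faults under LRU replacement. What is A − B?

-1

Under OPT: F F . . . F . F . . . . F . . F . F → 7 faults.
Under LRU: F F . . . F F F . . . . F . . F . F → 8 faults.
A − B = 7 − 8 = -1.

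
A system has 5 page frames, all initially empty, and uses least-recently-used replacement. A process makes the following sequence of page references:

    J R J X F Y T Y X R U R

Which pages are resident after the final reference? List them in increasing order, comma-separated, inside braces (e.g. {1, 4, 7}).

J -> fault, frames [J]
R -> fault, frames [J, R]
J -> hit
X -> fault, frames [R, J, X]
F -> fault, frames [R, J, X, F]
Y -> fault, frames [R, J, X, F, Y]
T -> fault, evict R, frames [J, X, F, Y, T]
Y -> hit
X -> hit
R -> fault, evict J, frames [F, T, Y, X, R]
U -> fault, evict F, frames [T, Y, X, R, U]
R -> hit

{R, T, U, X, Y}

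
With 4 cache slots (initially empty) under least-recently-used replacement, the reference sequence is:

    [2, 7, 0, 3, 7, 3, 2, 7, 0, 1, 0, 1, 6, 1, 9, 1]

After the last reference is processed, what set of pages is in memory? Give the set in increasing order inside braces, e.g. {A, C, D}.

2 → miss, frames [2]
7 → miss, frames [2, 7]
0 → miss, frames [2, 7, 0]
3 → miss, frames [2, 7, 0, 3]
7 → hit
3 → hit
2 → hit
7 → hit
0 → hit
1 → miss, evict 3, frames [2, 7, 0, 1]
0 → hit
1 → hit
6 → miss, evict 2, frames [7, 0, 1, 6]
1 → hit
9 → miss, evict 7, frames [0, 6, 1, 9]
1 → hit

{0, 1, 6, 9}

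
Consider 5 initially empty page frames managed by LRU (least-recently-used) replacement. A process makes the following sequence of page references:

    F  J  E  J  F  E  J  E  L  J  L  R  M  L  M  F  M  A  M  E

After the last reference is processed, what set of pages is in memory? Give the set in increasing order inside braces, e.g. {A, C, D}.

F → miss, frames (F)
J → miss, frames (F J)
E → miss, frames (F J E)
J → hit
F → hit
E → hit
J → hit
E → hit
L → miss, frames (F J E L)
J → hit
L → hit
R → miss, frames (F E J L R)
M → miss, evict F, frames (E J L R M)
L → hit
M → hit
F → miss, evict E, frames (J R L M F)
M → hit
A → miss, evict J, frames (R L F M A)
M → hit
E → miss, evict R, frames (L F A M E)

{A, E, F, L, M}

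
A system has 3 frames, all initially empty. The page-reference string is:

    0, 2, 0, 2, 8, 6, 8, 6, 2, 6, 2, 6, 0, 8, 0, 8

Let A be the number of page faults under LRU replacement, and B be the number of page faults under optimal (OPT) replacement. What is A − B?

Under LRU: F F . . F F . . . . . . F F . . → 6 faults.
Under OPT: F F . . F F . . . . . . F . . . → 5 faults.
A − B = 6 − 5 = 1.

1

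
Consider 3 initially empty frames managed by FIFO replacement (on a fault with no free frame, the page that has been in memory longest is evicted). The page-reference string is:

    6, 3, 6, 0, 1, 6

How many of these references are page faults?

6 -> miss, frames {6}
3 -> miss, frames {6,3}
6 -> hit
0 -> miss, frames {6,3,0}
1 -> miss, evict 6, frames {3,0,1}
6 -> miss, evict 3, frames {0,1,6}
Page faults: 5.

5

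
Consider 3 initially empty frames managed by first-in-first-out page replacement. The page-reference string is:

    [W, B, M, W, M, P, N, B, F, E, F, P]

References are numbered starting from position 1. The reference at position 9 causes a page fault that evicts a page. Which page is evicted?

pos 1: W → miss, frames {W}
pos 2: B → miss, frames {W,B}
pos 3: M → miss, frames {W,B,M}
pos 4: W → hit
pos 5: M → hit
pos 6: P → miss, evict W, frames {B,M,P}
pos 7: N → miss, evict B, frames {M,P,N}
pos 8: B → miss, evict M, frames {P,N,B}
pos 9: F → miss, evict P, frames {N,B,F}
At position 9, page P is evicted.

P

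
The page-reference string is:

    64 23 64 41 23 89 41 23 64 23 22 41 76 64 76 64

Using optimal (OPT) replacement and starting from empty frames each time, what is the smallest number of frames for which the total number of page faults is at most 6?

f=1: 16 faults
f=2: 9 faults
f=3: 7 faults
f=4: 6 faults
f=5: 6 faults
f=6: 6 faults
Smallest f with faults ≤ 6 is 4.

4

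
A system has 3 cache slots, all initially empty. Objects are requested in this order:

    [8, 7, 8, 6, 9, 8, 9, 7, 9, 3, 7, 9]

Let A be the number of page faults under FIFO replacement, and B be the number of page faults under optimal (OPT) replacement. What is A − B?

3

Under FIFO: F F . F F F . F . F . F → 8 faults.
Under OPT: F F . F F . . . . F . . → 5 faults.
A − B = 8 − 5 = 3.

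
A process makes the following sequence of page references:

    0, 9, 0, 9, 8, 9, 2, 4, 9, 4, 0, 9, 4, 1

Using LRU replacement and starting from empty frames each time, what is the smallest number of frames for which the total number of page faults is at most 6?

5

f=1: 14 faults
f=2: 10 faults
f=3: 7 faults
f=4: 7 faults
f=5: 6 faults
f=6: 6 faults
Smallest f with faults ≤ 6 is 5.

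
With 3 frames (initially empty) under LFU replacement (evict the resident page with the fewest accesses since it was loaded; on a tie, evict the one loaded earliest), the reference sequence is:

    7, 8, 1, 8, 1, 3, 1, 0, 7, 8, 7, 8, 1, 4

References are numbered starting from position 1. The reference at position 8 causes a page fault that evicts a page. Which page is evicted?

3

pos 1: 7 → fault, frames {7}
pos 2: 8 → fault, frames {7,8}
pos 3: 1 → fault, frames {7,8,1}
pos 4: 8 → hit
pos 5: 1 → hit
pos 6: 3 → fault, evict 7, frames {8,1,3}
pos 7: 1 → hit
pos 8: 0 → fault, evict 3, frames {8,1,0}
At position 8, page 3 is evicted.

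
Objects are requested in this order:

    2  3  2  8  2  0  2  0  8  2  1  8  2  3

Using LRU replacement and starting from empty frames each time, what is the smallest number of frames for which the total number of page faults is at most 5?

f=1: 14 faults
f=2: 10 faults
f=3: 6 faults
f=4: 6 faults
f=5: 5 faults
Smallest f with faults ≤ 5 is 5.

5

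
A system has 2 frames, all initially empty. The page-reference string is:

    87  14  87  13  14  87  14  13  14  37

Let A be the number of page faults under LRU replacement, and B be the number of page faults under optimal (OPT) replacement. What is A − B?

1

Under LRU: F F . F F F . F . F → 7 faults.
Under OPT: F F . F . F . F . F → 6 faults.
A − B = 7 − 6 = 1.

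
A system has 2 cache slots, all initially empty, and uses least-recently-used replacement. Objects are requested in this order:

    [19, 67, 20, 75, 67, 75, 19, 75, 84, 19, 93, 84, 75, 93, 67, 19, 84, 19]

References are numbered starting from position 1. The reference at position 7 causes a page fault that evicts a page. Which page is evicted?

67

pos 1: 19 -> miss, frames {19}
pos 2: 67 -> miss, frames {19,67}
pos 3: 20 -> miss, evict 19, frames {67,20}
pos 4: 75 -> miss, evict 67, frames {20,75}
pos 5: 67 -> miss, evict 20, frames {75,67}
pos 6: 75 -> hit
pos 7: 19 -> miss, evict 67, frames {75,19}
At position 7, page 67 is evicted.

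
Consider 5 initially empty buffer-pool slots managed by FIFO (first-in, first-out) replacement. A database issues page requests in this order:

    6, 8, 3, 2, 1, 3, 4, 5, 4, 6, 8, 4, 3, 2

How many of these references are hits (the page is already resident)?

3

6: fault, frames [6]
8: fault, frames [6, 8]
3: fault, frames [6, 8, 3]
2: fault, frames [6, 8, 3, 2]
1: fault, frames [6, 8, 3, 2, 1]
3: hit
4: fault, evict 6, frames [8, 3, 2, 1, 4]
5: fault, evict 8, frames [3, 2, 1, 4, 5]
4: hit
6: fault, evict 3, frames [2, 1, 4, 5, 6]
8: fault, evict 2, frames [1, 4, 5, 6, 8]
4: hit
3: fault, evict 1, frames [4, 5, 6, 8, 3]
2: fault, evict 4, frames [5, 6, 8, 3, 2]
Hits: 3.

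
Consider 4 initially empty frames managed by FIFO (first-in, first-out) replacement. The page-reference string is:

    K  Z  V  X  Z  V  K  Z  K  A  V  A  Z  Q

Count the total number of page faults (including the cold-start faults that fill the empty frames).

K -> miss, frames (K)
Z -> miss, frames (K Z)
V -> miss, frames (K Z V)
X -> miss, frames (K Z V X)
Z -> hit
V -> hit
K -> hit
Z -> hit
K -> hit
A -> miss, evict K, frames (Z V X A)
V -> hit
A -> hit
Z -> hit
Q -> miss, evict Z, frames (V X A Q)
Page faults: 6.

6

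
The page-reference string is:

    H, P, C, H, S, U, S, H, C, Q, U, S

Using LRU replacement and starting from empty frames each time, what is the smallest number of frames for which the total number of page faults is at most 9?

f=1: 12 faults
f=2: 11 faults
f=3: 9 faults
f=4: 8 faults
f=5: 6 faults
f=6: 6 faults
Smallest f with faults ≤ 9 is 3.

3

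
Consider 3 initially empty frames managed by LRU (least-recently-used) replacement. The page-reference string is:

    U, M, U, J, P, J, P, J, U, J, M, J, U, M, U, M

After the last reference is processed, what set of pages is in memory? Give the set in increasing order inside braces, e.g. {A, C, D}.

U → fault, frames [U]
M → fault, frames [U, M]
U → hit
J → fault, frames [M, U, J]
P → fault, evict M, frames [U, J, P]
J → hit
P → hit
J → hit
U → hit
J → hit
M → fault, evict P, frames [U, J, M]
J → hit
U → hit
M → hit
U → hit
M → hit

{J, M, U}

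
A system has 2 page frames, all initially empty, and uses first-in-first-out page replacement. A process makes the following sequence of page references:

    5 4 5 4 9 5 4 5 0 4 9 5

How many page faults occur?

8

5 -> fault, frames (5)
4 -> fault, frames (5 4)
5 -> hit
4 -> hit
9 -> fault, evict 5, frames (4 9)
5 -> fault, evict 4, frames (9 5)
4 -> fault, evict 9, frames (5 4)
5 -> hit
0 -> fault, evict 5, frames (4 0)
4 -> hit
9 -> fault, evict 4, frames (0 9)
5 -> fault, evict 0, frames (9 5)
Page faults: 8.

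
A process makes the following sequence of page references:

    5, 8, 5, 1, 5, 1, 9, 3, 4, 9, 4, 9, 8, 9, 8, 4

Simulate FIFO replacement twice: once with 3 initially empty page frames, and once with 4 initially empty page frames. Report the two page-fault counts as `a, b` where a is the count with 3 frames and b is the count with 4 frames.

8, 7

3 frames: F F . F . . F F F . . . F F . . → 8 faults.
4 frames: F F . F . . F F F . . . F . . . → 7 faults.
7 < 8: adding a frame reduced faults, as is typical.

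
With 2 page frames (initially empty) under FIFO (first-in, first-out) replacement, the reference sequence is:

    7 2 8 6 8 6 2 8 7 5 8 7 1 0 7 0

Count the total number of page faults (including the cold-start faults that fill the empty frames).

13

7: fault, frames (7)
2: fault, frames (7 2)
8: fault, evict 7, frames (2 8)
6: fault, evict 2, frames (8 6)
8: hit
6: hit
2: fault, evict 8, frames (6 2)
8: fault, evict 6, frames (2 8)
7: fault, evict 2, frames (8 7)
5: fault, evict 8, frames (7 5)
8: fault, evict 7, frames (5 8)
7: fault, evict 5, frames (8 7)
1: fault, evict 8, frames (7 1)
0: fault, evict 7, frames (1 0)
7: fault, evict 1, frames (0 7)
0: hit
Page faults: 13.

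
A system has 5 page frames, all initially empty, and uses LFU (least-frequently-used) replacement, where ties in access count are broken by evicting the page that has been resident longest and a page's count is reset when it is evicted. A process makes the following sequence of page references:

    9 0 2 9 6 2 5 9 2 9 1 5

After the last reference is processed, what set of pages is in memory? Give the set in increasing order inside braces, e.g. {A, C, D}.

9 -> fault, frames (9)
0 -> fault, frames (9 0)
2 -> fault, frames (9 0 2)
9 -> hit
6 -> fault, frames (9 0 2 6)
2 -> hit
5 -> fault, frames (9 0 2 6 5)
9 -> hit
2 -> hit
9 -> hit
1 -> fault, evict 0, frames (9 2 6 5 1)
5 -> hit

{1, 2, 5, 6, 9}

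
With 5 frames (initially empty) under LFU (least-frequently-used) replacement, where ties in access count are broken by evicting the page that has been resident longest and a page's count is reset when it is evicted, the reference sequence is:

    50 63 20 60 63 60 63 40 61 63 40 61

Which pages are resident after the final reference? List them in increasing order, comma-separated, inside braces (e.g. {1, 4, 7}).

50: miss, frames (50)
63: miss, frames (50 63)
20: miss, frames (50 63 20)
60: miss, frames (50 63 20 60)
63: hit
60: hit
63: hit
40: miss, frames (50 63 20 60 40)
61: miss, evict 50, frames (63 20 60 40 61)
63: hit
40: hit
61: hit

{20, 40, 60, 61, 63}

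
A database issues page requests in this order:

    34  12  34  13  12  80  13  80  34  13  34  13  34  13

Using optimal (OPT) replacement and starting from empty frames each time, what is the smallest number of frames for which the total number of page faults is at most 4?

f=1: 14 faults
f=2: 5 faults
f=3: 4 faults
f=4: 4 faults
Smallest f with faults ≤ 4 is 3.

3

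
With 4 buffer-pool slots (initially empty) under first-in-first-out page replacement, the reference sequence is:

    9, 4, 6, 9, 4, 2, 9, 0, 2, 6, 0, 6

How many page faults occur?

9 -> fault, frames (9)
4 -> fault, frames (9 4)
6 -> fault, frames (9 4 6)
9 -> hit
4 -> hit
2 -> fault, frames (9 4 6 2)
9 -> hit
0 -> fault, evict 9, frames (4 6 2 0)
2 -> hit
6 -> hit
0 -> hit
6 -> hit
Page faults: 5.

5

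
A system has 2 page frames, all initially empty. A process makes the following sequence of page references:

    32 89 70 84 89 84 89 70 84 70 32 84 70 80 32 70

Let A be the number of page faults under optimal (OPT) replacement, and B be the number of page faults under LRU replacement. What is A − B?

Under OPT: F F F F . . . F . . F . F F . F → 9 faults.
Under LRU: F F F F F . . F F . F F F F F F → 13 faults.
A − B = 9 − 13 = -4.

-4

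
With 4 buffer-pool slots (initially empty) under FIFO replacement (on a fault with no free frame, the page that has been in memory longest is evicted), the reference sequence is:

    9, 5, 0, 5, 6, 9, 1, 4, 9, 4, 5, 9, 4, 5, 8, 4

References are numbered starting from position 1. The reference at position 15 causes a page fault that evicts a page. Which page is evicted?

1

pos 1: 9: fault, frames [9]
pos 2: 5: fault, frames [9, 5]
pos 3: 0: fault, frames [9, 5, 0]
pos 4: 5: hit
pos 5: 6: fault, frames [9, 5, 0, 6]
pos 6: 9: hit
pos 7: 1: fault, evict 9, frames [5, 0, 6, 1]
pos 8: 4: fault, evict 5, frames [0, 6, 1, 4]
pos 9: 9: fault, evict 0, frames [6, 1, 4, 9]
pos 10: 4: hit
pos 11: 5: fault, evict 6, frames [1, 4, 9, 5]
pos 12: 9: hit
pos 13: 4: hit
pos 14: 5: hit
pos 15: 8: fault, evict 1, frames [4, 9, 5, 8]
At position 15, page 1 is evicted.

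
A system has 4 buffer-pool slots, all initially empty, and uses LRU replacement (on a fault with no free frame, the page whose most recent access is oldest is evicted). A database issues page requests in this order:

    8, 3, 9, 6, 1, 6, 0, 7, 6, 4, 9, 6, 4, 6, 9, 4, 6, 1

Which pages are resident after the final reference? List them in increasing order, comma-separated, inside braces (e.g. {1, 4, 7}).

{1, 4, 6, 9}

8 → miss, frames [8]
3 → miss, frames [8, 3]
9 → miss, frames [8, 3, 9]
6 → miss, frames [8, 3, 9, 6]
1 → miss, evict 8, frames [3, 9, 6, 1]
6 → hit
0 → miss, evict 3, frames [9, 1, 6, 0]
7 → miss, evict 9, frames [1, 6, 0, 7]
6 → hit
4 → miss, evict 1, frames [0, 7, 6, 4]
9 → miss, evict 0, frames [7, 6, 4, 9]
6 → hit
4 → hit
6 → hit
9 → hit
4 → hit
6 → hit
1 → miss, evict 7, frames [9, 4, 6, 1]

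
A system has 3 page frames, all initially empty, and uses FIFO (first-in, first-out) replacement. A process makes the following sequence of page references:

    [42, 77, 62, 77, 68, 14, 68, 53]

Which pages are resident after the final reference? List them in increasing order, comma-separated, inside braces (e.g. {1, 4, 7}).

42 -> fault, frames (42)
77 -> fault, frames (42 77)
62 -> fault, frames (42 77 62)
77 -> hit
68 -> fault, evict 42, frames (77 62 68)
14 -> fault, evict 77, frames (62 68 14)
68 -> hit
53 -> fault, evict 62, frames (68 14 53)

{14, 53, 68}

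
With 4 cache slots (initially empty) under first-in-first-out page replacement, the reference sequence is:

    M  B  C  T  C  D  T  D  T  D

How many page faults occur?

M -> miss, frames [M]
B -> miss, frames [M, B]
C -> miss, frames [M, B, C]
T -> miss, frames [M, B, C, T]
C -> hit
D -> miss, evict M, frames [B, C, T, D]
T -> hit
D -> hit
T -> hit
D -> hit
Page faults: 5.

5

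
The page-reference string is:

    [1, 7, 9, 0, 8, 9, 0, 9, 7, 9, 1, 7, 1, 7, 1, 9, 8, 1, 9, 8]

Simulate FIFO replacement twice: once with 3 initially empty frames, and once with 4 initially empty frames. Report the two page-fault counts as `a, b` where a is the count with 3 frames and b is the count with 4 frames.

3 frames: F F F F F . . . F F F . . . . . F . . . → 9 faults.
4 frames: F F F F F . . . . . F F . . . F . . . . → 8 faults.
8 < 9: adding a frame reduced faults, as is typical.

9, 8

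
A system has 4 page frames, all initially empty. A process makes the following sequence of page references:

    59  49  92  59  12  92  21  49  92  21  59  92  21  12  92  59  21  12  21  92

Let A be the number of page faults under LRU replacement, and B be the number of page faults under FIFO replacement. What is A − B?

2

Under LRU: F F F . F . F F . . F . . F . . . . . . → 8 faults.
Under FIFO: F F F . F . F . . . F . . . . . . . . . → 6 faults.
A − B = 8 − 6 = 2.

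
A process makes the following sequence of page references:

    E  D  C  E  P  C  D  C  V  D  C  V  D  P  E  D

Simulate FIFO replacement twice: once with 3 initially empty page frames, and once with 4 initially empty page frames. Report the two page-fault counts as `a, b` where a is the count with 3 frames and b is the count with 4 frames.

3 frames: F F F . F . . . F F F . . F F F → 10 faults.
4 frames: F F F . F . . . F . . . . . F F → 7 faults.
7 < 10: adding a frame reduced faults, as is typical.

10, 7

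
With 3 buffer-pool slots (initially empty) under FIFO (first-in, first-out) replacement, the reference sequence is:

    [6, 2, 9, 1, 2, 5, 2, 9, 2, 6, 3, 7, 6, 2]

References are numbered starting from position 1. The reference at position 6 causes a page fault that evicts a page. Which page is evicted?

pos 1: 6: miss, frames {6}
pos 2: 2: miss, frames {6,2}
pos 3: 9: miss, frames {6,2,9}
pos 4: 1: miss, evict 6, frames {2,9,1}
pos 5: 2: hit
pos 6: 5: miss, evict 2, frames {9,1,5}
At position 6, page 2 is evicted.

2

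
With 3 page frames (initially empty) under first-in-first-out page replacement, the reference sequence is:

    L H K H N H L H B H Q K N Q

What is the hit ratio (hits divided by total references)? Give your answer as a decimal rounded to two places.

L -> fault, frames {L}
H -> fault, frames {L,H}
K -> fault, frames {L,H,K}
H -> hit
N -> fault, evict L, frames {H,K,N}
H -> hit
L -> fault, evict H, frames {K,N,L}
H -> fault, evict K, frames {N,L,H}
B -> fault, evict N, frames {L,H,B}
H -> hit
Q -> fault, evict L, frames {H,B,Q}
K -> fault, evict H, frames {B,Q,K}
N -> fault, evict B, frames {Q,K,N}
Q -> hit
Hits: 4 of 14 references → 4/14 = 0.2857.

0.29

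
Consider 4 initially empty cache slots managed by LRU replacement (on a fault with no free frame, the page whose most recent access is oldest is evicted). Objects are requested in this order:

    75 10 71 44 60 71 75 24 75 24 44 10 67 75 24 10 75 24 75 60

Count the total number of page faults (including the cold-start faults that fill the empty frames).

13

75 → fault, frames {75}
10 → fault, frames {75,10}
71 → fault, frames {75,10,71}
44 → fault, frames {75,10,71,44}
60 → fault, evict 75, frames {10,71,44,60}
71 → hit
75 → fault, evict 10, frames {44,60,71,75}
24 → fault, evict 44, frames {60,71,75,24}
75 → hit
24 → hit
44 → fault, evict 60, frames {71,75,24,44}
10 → fault, evict 71, frames {75,24,44,10}
67 → fault, evict 75, frames {24,44,10,67}
75 → fault, evict 24, frames {44,10,67,75}
24 → fault, evict 44, frames {10,67,75,24}
10 → hit
75 → hit
24 → hit
75 → hit
60 → fault, evict 67, frames {10,24,75,60}
Page faults: 13.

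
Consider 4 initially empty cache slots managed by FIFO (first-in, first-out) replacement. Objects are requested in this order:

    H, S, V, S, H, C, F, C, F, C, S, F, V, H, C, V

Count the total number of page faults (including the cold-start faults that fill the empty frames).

6

H: fault, frames (H)
S: fault, frames (H S)
V: fault, frames (H S V)
S: hit
H: hit
C: fault, frames (H S V C)
F: fault, evict H, frames (S V C F)
C: hit
F: hit
C: hit
S: hit
F: hit
V: hit
H: fault, evict S, frames (V C F H)
C: hit
V: hit
Page faults: 6.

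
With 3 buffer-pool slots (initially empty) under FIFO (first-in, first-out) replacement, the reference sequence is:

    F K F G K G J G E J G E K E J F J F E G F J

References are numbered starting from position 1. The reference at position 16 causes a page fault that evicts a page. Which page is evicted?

pos 1: F → miss, frames (F)
pos 2: K → miss, frames (F K)
pos 3: F → hit
pos 4: G → miss, frames (F K G)
pos 5: K → hit
pos 6: G → hit
pos 7: J → miss, evict F, frames (K G J)
pos 8: G → hit
pos 9: E → miss, evict K, frames (G J E)
pos 10: J → hit
pos 11: G → hit
pos 12: E → hit
pos 13: K → miss, evict G, frames (J E K)
pos 14: E → hit
pos 15: J → hit
pos 16: F → miss, evict J, frames (E K F)
At position 16, page J is evicted.

J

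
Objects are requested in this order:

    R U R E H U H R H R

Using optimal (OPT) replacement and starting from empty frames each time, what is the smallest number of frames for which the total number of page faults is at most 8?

f=1: 10 faults
f=2: 5 faults
f=3: 4 faults
f=4: 4 faults
Smallest f with faults ≤ 8 is 2.

2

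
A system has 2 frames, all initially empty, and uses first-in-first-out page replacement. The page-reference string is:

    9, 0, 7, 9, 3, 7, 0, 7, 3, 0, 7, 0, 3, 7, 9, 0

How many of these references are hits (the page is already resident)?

2

9: fault, frames (9)
0: fault, frames (9 0)
7: fault, evict 9, frames (0 7)
9: fault, evict 0, frames (7 9)
3: fault, evict 7, frames (9 3)
7: fault, evict 9, frames (3 7)
0: fault, evict 3, frames (7 0)
7: hit
3: fault, evict 7, frames (0 3)
0: hit
7: fault, evict 0, frames (3 7)
0: fault, evict 3, frames (7 0)
3: fault, evict 7, frames (0 3)
7: fault, evict 0, frames (3 7)
9: fault, evict 3, frames (7 9)
0: fault, evict 7, frames (9 0)
Hits: 2.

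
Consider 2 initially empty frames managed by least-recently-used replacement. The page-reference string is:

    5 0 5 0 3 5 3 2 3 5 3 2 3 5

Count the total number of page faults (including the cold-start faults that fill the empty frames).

8

5 -> fault, frames {5}
0 -> fault, frames {5,0}
5 -> hit
0 -> hit
3 -> fault, evict 5, frames {0,3}
5 -> fault, evict 0, frames {3,5}
3 -> hit
2 -> fault, evict 5, frames {3,2}
3 -> hit
5 -> fault, evict 2, frames {3,5}
3 -> hit
2 -> fault, evict 5, frames {3,2}
3 -> hit
5 -> fault, evict 2, frames {3,5}
Page faults: 8.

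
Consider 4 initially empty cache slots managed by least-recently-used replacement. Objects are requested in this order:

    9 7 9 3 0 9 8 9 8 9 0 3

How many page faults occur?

5

9 → fault, frames [9]
7 → fault, frames [9, 7]
9 → hit
3 → fault, frames [7, 9, 3]
0 → fault, frames [7, 9, 3, 0]
9 → hit
8 → fault, evict 7, frames [3, 0, 9, 8]
9 → hit
8 → hit
9 → hit
0 → hit
3 → hit
Page faults: 5.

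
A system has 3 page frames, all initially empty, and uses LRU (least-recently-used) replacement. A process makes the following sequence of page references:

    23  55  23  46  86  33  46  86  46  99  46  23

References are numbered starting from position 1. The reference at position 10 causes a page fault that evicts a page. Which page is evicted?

33

pos 1: 23: fault, frames [23]
pos 2: 55: fault, frames [23, 55]
pos 3: 23: hit
pos 4: 46: fault, frames [55, 23, 46]
pos 5: 86: fault, evict 55, frames [23, 46, 86]
pos 6: 33: fault, evict 23, frames [46, 86, 33]
pos 7: 46: hit
pos 8: 86: hit
pos 9: 46: hit
pos 10: 99: fault, evict 33, frames [86, 46, 99]
At position 10, page 33 is evicted.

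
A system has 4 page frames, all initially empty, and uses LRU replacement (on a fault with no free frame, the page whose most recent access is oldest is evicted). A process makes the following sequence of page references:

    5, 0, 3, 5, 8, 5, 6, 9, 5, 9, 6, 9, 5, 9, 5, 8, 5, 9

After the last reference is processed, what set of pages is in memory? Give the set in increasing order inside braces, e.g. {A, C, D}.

{5, 6, 8, 9}

5 → miss, frames {5}
0 → miss, frames {5,0}
3 → miss, frames {5,0,3}
5 → hit
8 → miss, frames {0,3,5,8}
5 → hit
6 → miss, evict 0, frames {3,8,5,6}
9 → miss, evict 3, frames {8,5,6,9}
5 → hit
9 → hit
6 → hit
9 → hit
5 → hit
9 → hit
5 → hit
8 → hit
5 → hit
9 → hit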